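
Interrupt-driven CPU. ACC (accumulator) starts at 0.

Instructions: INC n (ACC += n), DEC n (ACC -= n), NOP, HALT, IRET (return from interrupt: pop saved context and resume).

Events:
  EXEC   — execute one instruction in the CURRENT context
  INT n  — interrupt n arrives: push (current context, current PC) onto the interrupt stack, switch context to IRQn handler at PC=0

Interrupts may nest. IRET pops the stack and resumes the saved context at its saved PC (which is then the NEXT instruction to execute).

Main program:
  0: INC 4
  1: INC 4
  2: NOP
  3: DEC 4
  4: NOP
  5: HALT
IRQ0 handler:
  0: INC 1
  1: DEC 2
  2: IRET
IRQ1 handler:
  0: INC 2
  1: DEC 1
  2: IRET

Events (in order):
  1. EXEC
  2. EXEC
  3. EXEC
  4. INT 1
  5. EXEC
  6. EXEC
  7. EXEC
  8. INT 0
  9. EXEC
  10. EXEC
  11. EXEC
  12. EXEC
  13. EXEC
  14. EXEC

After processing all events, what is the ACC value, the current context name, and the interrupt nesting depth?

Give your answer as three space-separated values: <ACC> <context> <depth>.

Event 1 (EXEC): [MAIN] PC=0: INC 4 -> ACC=4
Event 2 (EXEC): [MAIN] PC=1: INC 4 -> ACC=8
Event 3 (EXEC): [MAIN] PC=2: NOP
Event 4 (INT 1): INT 1 arrives: push (MAIN, PC=3), enter IRQ1 at PC=0 (depth now 1)
Event 5 (EXEC): [IRQ1] PC=0: INC 2 -> ACC=10
Event 6 (EXEC): [IRQ1] PC=1: DEC 1 -> ACC=9
Event 7 (EXEC): [IRQ1] PC=2: IRET -> resume MAIN at PC=3 (depth now 0)
Event 8 (INT 0): INT 0 arrives: push (MAIN, PC=3), enter IRQ0 at PC=0 (depth now 1)
Event 9 (EXEC): [IRQ0] PC=0: INC 1 -> ACC=10
Event 10 (EXEC): [IRQ0] PC=1: DEC 2 -> ACC=8
Event 11 (EXEC): [IRQ0] PC=2: IRET -> resume MAIN at PC=3 (depth now 0)
Event 12 (EXEC): [MAIN] PC=3: DEC 4 -> ACC=4
Event 13 (EXEC): [MAIN] PC=4: NOP
Event 14 (EXEC): [MAIN] PC=5: HALT

Answer: 4 MAIN 0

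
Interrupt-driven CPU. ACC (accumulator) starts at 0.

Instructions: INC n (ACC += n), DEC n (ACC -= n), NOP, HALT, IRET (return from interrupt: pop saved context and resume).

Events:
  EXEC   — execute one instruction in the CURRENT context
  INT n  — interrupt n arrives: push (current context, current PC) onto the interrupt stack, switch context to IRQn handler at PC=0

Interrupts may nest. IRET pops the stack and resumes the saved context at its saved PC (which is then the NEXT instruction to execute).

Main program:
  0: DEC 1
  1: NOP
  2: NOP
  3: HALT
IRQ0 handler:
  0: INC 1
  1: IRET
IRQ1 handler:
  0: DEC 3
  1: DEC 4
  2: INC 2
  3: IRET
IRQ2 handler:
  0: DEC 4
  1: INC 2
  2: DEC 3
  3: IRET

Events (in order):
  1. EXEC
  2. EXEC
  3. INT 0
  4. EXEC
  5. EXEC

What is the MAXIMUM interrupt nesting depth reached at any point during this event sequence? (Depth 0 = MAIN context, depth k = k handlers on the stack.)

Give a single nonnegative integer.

Answer: 1

Derivation:
Event 1 (EXEC): [MAIN] PC=0: DEC 1 -> ACC=-1 [depth=0]
Event 2 (EXEC): [MAIN] PC=1: NOP [depth=0]
Event 3 (INT 0): INT 0 arrives: push (MAIN, PC=2), enter IRQ0 at PC=0 (depth now 1) [depth=1]
Event 4 (EXEC): [IRQ0] PC=0: INC 1 -> ACC=0 [depth=1]
Event 5 (EXEC): [IRQ0] PC=1: IRET -> resume MAIN at PC=2 (depth now 0) [depth=0]
Max depth observed: 1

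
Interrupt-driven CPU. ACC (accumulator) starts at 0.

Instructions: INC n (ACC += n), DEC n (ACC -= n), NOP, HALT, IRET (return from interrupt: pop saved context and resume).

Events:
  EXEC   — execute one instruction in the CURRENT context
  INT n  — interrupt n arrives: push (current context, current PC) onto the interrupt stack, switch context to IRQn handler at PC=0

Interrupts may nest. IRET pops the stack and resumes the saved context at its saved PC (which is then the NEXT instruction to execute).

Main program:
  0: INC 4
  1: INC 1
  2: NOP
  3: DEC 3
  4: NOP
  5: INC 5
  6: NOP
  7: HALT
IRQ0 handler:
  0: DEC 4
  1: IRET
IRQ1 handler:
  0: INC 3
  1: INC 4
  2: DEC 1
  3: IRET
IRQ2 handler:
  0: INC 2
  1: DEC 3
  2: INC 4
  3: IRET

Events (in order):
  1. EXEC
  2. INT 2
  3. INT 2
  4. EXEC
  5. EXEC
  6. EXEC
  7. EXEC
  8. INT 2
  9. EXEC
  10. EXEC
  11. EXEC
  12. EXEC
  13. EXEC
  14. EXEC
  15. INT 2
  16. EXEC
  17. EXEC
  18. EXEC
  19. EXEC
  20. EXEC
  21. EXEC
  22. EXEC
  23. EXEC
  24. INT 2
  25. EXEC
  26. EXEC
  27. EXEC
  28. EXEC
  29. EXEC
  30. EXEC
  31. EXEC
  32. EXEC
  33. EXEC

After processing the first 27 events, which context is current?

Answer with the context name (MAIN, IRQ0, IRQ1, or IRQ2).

Answer: IRQ2

Derivation:
Event 1 (EXEC): [MAIN] PC=0: INC 4 -> ACC=4
Event 2 (INT 2): INT 2 arrives: push (MAIN, PC=1), enter IRQ2 at PC=0 (depth now 1)
Event 3 (INT 2): INT 2 arrives: push (IRQ2, PC=0), enter IRQ2 at PC=0 (depth now 2)
Event 4 (EXEC): [IRQ2] PC=0: INC 2 -> ACC=6
Event 5 (EXEC): [IRQ2] PC=1: DEC 3 -> ACC=3
Event 6 (EXEC): [IRQ2] PC=2: INC 4 -> ACC=7
Event 7 (EXEC): [IRQ2] PC=3: IRET -> resume IRQ2 at PC=0 (depth now 1)
Event 8 (INT 2): INT 2 arrives: push (IRQ2, PC=0), enter IRQ2 at PC=0 (depth now 2)
Event 9 (EXEC): [IRQ2] PC=0: INC 2 -> ACC=9
Event 10 (EXEC): [IRQ2] PC=1: DEC 3 -> ACC=6
Event 11 (EXEC): [IRQ2] PC=2: INC 4 -> ACC=10
Event 12 (EXEC): [IRQ2] PC=3: IRET -> resume IRQ2 at PC=0 (depth now 1)
Event 13 (EXEC): [IRQ2] PC=0: INC 2 -> ACC=12
Event 14 (EXEC): [IRQ2] PC=1: DEC 3 -> ACC=9
Event 15 (INT 2): INT 2 arrives: push (IRQ2, PC=2), enter IRQ2 at PC=0 (depth now 2)
Event 16 (EXEC): [IRQ2] PC=0: INC 2 -> ACC=11
Event 17 (EXEC): [IRQ2] PC=1: DEC 3 -> ACC=8
Event 18 (EXEC): [IRQ2] PC=2: INC 4 -> ACC=12
Event 19 (EXEC): [IRQ2] PC=3: IRET -> resume IRQ2 at PC=2 (depth now 1)
Event 20 (EXEC): [IRQ2] PC=2: INC 4 -> ACC=16
Event 21 (EXEC): [IRQ2] PC=3: IRET -> resume MAIN at PC=1 (depth now 0)
Event 22 (EXEC): [MAIN] PC=1: INC 1 -> ACC=17
Event 23 (EXEC): [MAIN] PC=2: NOP
Event 24 (INT 2): INT 2 arrives: push (MAIN, PC=3), enter IRQ2 at PC=0 (depth now 1)
Event 25 (EXEC): [IRQ2] PC=0: INC 2 -> ACC=19
Event 26 (EXEC): [IRQ2] PC=1: DEC 3 -> ACC=16
Event 27 (EXEC): [IRQ2] PC=2: INC 4 -> ACC=20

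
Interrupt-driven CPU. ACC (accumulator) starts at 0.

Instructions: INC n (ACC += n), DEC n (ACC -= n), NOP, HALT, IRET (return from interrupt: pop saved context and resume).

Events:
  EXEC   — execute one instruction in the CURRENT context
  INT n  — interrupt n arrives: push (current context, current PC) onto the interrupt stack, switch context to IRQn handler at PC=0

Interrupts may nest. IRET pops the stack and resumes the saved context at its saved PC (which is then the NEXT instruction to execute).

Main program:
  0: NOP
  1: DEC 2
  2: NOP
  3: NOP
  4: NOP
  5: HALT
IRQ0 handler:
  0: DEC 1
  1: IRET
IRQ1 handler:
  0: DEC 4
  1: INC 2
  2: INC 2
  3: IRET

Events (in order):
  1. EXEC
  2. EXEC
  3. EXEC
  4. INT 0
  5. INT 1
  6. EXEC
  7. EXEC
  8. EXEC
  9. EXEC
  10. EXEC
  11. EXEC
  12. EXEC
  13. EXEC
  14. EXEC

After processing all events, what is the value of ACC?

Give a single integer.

Answer: -3

Derivation:
Event 1 (EXEC): [MAIN] PC=0: NOP
Event 2 (EXEC): [MAIN] PC=1: DEC 2 -> ACC=-2
Event 3 (EXEC): [MAIN] PC=2: NOP
Event 4 (INT 0): INT 0 arrives: push (MAIN, PC=3), enter IRQ0 at PC=0 (depth now 1)
Event 5 (INT 1): INT 1 arrives: push (IRQ0, PC=0), enter IRQ1 at PC=0 (depth now 2)
Event 6 (EXEC): [IRQ1] PC=0: DEC 4 -> ACC=-6
Event 7 (EXEC): [IRQ1] PC=1: INC 2 -> ACC=-4
Event 8 (EXEC): [IRQ1] PC=2: INC 2 -> ACC=-2
Event 9 (EXEC): [IRQ1] PC=3: IRET -> resume IRQ0 at PC=0 (depth now 1)
Event 10 (EXEC): [IRQ0] PC=0: DEC 1 -> ACC=-3
Event 11 (EXEC): [IRQ0] PC=1: IRET -> resume MAIN at PC=3 (depth now 0)
Event 12 (EXEC): [MAIN] PC=3: NOP
Event 13 (EXEC): [MAIN] PC=4: NOP
Event 14 (EXEC): [MAIN] PC=5: HALT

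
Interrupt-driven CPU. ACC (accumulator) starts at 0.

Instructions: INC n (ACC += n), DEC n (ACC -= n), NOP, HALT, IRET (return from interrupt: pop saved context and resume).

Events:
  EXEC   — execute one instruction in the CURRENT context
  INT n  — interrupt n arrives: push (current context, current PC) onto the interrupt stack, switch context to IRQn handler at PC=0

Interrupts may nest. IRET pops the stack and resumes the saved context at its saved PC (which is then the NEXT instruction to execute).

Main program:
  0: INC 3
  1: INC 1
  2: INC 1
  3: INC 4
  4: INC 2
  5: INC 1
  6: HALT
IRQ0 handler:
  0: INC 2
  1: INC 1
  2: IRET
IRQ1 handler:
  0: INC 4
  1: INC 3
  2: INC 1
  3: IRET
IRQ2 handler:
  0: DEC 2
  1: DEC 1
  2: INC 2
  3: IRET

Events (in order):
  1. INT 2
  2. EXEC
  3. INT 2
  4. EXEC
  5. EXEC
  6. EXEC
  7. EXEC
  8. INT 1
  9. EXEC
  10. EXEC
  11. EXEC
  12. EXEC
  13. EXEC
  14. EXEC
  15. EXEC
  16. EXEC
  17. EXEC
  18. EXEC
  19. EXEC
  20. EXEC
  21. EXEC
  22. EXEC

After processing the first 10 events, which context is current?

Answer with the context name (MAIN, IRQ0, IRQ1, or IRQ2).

Answer: IRQ1

Derivation:
Event 1 (INT 2): INT 2 arrives: push (MAIN, PC=0), enter IRQ2 at PC=0 (depth now 1)
Event 2 (EXEC): [IRQ2] PC=0: DEC 2 -> ACC=-2
Event 3 (INT 2): INT 2 arrives: push (IRQ2, PC=1), enter IRQ2 at PC=0 (depth now 2)
Event 4 (EXEC): [IRQ2] PC=0: DEC 2 -> ACC=-4
Event 5 (EXEC): [IRQ2] PC=1: DEC 1 -> ACC=-5
Event 6 (EXEC): [IRQ2] PC=2: INC 2 -> ACC=-3
Event 7 (EXEC): [IRQ2] PC=3: IRET -> resume IRQ2 at PC=1 (depth now 1)
Event 8 (INT 1): INT 1 arrives: push (IRQ2, PC=1), enter IRQ1 at PC=0 (depth now 2)
Event 9 (EXEC): [IRQ1] PC=0: INC 4 -> ACC=1
Event 10 (EXEC): [IRQ1] PC=1: INC 3 -> ACC=4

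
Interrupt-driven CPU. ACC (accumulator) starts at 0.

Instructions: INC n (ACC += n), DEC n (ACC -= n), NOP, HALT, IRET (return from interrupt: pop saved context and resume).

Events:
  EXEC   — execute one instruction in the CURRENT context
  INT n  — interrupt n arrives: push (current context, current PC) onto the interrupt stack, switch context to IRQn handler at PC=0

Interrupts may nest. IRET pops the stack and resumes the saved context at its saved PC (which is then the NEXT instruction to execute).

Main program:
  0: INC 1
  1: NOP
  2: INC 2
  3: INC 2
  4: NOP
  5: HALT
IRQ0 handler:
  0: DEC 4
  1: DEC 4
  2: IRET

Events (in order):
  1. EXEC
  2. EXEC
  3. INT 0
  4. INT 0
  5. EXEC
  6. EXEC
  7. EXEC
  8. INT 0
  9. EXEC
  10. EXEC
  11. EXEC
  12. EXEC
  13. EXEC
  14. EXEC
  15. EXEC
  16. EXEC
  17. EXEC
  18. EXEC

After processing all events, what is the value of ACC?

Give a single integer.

Event 1 (EXEC): [MAIN] PC=0: INC 1 -> ACC=1
Event 2 (EXEC): [MAIN] PC=1: NOP
Event 3 (INT 0): INT 0 arrives: push (MAIN, PC=2), enter IRQ0 at PC=0 (depth now 1)
Event 4 (INT 0): INT 0 arrives: push (IRQ0, PC=0), enter IRQ0 at PC=0 (depth now 2)
Event 5 (EXEC): [IRQ0] PC=0: DEC 4 -> ACC=-3
Event 6 (EXEC): [IRQ0] PC=1: DEC 4 -> ACC=-7
Event 7 (EXEC): [IRQ0] PC=2: IRET -> resume IRQ0 at PC=0 (depth now 1)
Event 8 (INT 0): INT 0 arrives: push (IRQ0, PC=0), enter IRQ0 at PC=0 (depth now 2)
Event 9 (EXEC): [IRQ0] PC=0: DEC 4 -> ACC=-11
Event 10 (EXEC): [IRQ0] PC=1: DEC 4 -> ACC=-15
Event 11 (EXEC): [IRQ0] PC=2: IRET -> resume IRQ0 at PC=0 (depth now 1)
Event 12 (EXEC): [IRQ0] PC=0: DEC 4 -> ACC=-19
Event 13 (EXEC): [IRQ0] PC=1: DEC 4 -> ACC=-23
Event 14 (EXEC): [IRQ0] PC=2: IRET -> resume MAIN at PC=2 (depth now 0)
Event 15 (EXEC): [MAIN] PC=2: INC 2 -> ACC=-21
Event 16 (EXEC): [MAIN] PC=3: INC 2 -> ACC=-19
Event 17 (EXEC): [MAIN] PC=4: NOP
Event 18 (EXEC): [MAIN] PC=5: HALT

Answer: -19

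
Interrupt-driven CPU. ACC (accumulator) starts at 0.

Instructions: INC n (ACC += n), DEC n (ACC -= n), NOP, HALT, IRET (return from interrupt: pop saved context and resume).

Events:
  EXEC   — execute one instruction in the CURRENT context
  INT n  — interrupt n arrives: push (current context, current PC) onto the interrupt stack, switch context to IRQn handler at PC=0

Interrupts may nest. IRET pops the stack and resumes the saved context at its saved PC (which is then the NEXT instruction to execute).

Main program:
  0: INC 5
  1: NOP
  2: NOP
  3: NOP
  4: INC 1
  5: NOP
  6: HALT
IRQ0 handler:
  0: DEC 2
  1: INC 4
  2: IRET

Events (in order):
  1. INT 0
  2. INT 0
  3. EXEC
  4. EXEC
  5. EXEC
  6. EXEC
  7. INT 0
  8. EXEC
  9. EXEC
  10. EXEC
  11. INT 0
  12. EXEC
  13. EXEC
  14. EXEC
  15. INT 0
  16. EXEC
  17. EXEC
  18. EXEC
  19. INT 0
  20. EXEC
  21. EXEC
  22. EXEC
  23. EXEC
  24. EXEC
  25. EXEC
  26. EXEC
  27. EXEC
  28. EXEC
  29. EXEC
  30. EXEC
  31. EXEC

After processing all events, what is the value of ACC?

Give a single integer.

Answer: 18

Derivation:
Event 1 (INT 0): INT 0 arrives: push (MAIN, PC=0), enter IRQ0 at PC=0 (depth now 1)
Event 2 (INT 0): INT 0 arrives: push (IRQ0, PC=0), enter IRQ0 at PC=0 (depth now 2)
Event 3 (EXEC): [IRQ0] PC=0: DEC 2 -> ACC=-2
Event 4 (EXEC): [IRQ0] PC=1: INC 4 -> ACC=2
Event 5 (EXEC): [IRQ0] PC=2: IRET -> resume IRQ0 at PC=0 (depth now 1)
Event 6 (EXEC): [IRQ0] PC=0: DEC 2 -> ACC=0
Event 7 (INT 0): INT 0 arrives: push (IRQ0, PC=1), enter IRQ0 at PC=0 (depth now 2)
Event 8 (EXEC): [IRQ0] PC=0: DEC 2 -> ACC=-2
Event 9 (EXEC): [IRQ0] PC=1: INC 4 -> ACC=2
Event 10 (EXEC): [IRQ0] PC=2: IRET -> resume IRQ0 at PC=1 (depth now 1)
Event 11 (INT 0): INT 0 arrives: push (IRQ0, PC=1), enter IRQ0 at PC=0 (depth now 2)
Event 12 (EXEC): [IRQ0] PC=0: DEC 2 -> ACC=0
Event 13 (EXEC): [IRQ0] PC=1: INC 4 -> ACC=4
Event 14 (EXEC): [IRQ0] PC=2: IRET -> resume IRQ0 at PC=1 (depth now 1)
Event 15 (INT 0): INT 0 arrives: push (IRQ0, PC=1), enter IRQ0 at PC=0 (depth now 2)
Event 16 (EXEC): [IRQ0] PC=0: DEC 2 -> ACC=2
Event 17 (EXEC): [IRQ0] PC=1: INC 4 -> ACC=6
Event 18 (EXEC): [IRQ0] PC=2: IRET -> resume IRQ0 at PC=1 (depth now 1)
Event 19 (INT 0): INT 0 arrives: push (IRQ0, PC=1), enter IRQ0 at PC=0 (depth now 2)
Event 20 (EXEC): [IRQ0] PC=0: DEC 2 -> ACC=4
Event 21 (EXEC): [IRQ0] PC=1: INC 4 -> ACC=8
Event 22 (EXEC): [IRQ0] PC=2: IRET -> resume IRQ0 at PC=1 (depth now 1)
Event 23 (EXEC): [IRQ0] PC=1: INC 4 -> ACC=12
Event 24 (EXEC): [IRQ0] PC=2: IRET -> resume MAIN at PC=0 (depth now 0)
Event 25 (EXEC): [MAIN] PC=0: INC 5 -> ACC=17
Event 26 (EXEC): [MAIN] PC=1: NOP
Event 27 (EXEC): [MAIN] PC=2: NOP
Event 28 (EXEC): [MAIN] PC=3: NOP
Event 29 (EXEC): [MAIN] PC=4: INC 1 -> ACC=18
Event 30 (EXEC): [MAIN] PC=5: NOP
Event 31 (EXEC): [MAIN] PC=6: HALT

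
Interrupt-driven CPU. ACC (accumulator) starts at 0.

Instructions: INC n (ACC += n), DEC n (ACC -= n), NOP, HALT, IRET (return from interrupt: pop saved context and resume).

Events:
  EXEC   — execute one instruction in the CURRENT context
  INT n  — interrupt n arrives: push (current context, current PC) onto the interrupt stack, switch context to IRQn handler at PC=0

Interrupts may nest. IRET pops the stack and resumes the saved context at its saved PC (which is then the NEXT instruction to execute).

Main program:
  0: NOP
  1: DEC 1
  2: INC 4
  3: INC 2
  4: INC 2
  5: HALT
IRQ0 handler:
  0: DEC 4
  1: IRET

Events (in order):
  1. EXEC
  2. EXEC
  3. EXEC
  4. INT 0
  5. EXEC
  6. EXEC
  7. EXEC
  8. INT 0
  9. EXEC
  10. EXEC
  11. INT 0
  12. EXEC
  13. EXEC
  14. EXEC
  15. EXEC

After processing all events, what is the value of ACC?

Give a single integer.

Answer: -5

Derivation:
Event 1 (EXEC): [MAIN] PC=0: NOP
Event 2 (EXEC): [MAIN] PC=1: DEC 1 -> ACC=-1
Event 3 (EXEC): [MAIN] PC=2: INC 4 -> ACC=3
Event 4 (INT 0): INT 0 arrives: push (MAIN, PC=3), enter IRQ0 at PC=0 (depth now 1)
Event 5 (EXEC): [IRQ0] PC=0: DEC 4 -> ACC=-1
Event 6 (EXEC): [IRQ0] PC=1: IRET -> resume MAIN at PC=3 (depth now 0)
Event 7 (EXEC): [MAIN] PC=3: INC 2 -> ACC=1
Event 8 (INT 0): INT 0 arrives: push (MAIN, PC=4), enter IRQ0 at PC=0 (depth now 1)
Event 9 (EXEC): [IRQ0] PC=0: DEC 4 -> ACC=-3
Event 10 (EXEC): [IRQ0] PC=1: IRET -> resume MAIN at PC=4 (depth now 0)
Event 11 (INT 0): INT 0 arrives: push (MAIN, PC=4), enter IRQ0 at PC=0 (depth now 1)
Event 12 (EXEC): [IRQ0] PC=0: DEC 4 -> ACC=-7
Event 13 (EXEC): [IRQ0] PC=1: IRET -> resume MAIN at PC=4 (depth now 0)
Event 14 (EXEC): [MAIN] PC=4: INC 2 -> ACC=-5
Event 15 (EXEC): [MAIN] PC=5: HALT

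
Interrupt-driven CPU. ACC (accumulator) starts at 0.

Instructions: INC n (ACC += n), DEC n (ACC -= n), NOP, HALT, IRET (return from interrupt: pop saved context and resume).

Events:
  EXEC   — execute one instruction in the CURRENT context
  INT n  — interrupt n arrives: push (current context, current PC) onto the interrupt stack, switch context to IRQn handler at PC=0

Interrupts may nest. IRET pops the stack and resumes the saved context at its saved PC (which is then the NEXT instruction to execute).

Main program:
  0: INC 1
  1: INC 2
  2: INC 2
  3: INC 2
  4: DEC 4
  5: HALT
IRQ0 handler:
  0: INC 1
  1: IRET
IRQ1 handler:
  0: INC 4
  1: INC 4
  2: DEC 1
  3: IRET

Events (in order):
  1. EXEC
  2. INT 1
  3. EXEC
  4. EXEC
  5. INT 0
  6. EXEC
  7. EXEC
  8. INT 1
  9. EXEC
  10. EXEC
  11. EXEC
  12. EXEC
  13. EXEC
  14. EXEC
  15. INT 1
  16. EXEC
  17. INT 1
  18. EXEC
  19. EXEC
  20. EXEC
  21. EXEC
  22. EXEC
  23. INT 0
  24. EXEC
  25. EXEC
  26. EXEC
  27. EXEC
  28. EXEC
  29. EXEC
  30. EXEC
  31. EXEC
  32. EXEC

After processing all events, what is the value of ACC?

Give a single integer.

Answer: 33

Derivation:
Event 1 (EXEC): [MAIN] PC=0: INC 1 -> ACC=1
Event 2 (INT 1): INT 1 arrives: push (MAIN, PC=1), enter IRQ1 at PC=0 (depth now 1)
Event 3 (EXEC): [IRQ1] PC=0: INC 4 -> ACC=5
Event 4 (EXEC): [IRQ1] PC=1: INC 4 -> ACC=9
Event 5 (INT 0): INT 0 arrives: push (IRQ1, PC=2), enter IRQ0 at PC=0 (depth now 2)
Event 6 (EXEC): [IRQ0] PC=0: INC 1 -> ACC=10
Event 7 (EXEC): [IRQ0] PC=1: IRET -> resume IRQ1 at PC=2 (depth now 1)
Event 8 (INT 1): INT 1 arrives: push (IRQ1, PC=2), enter IRQ1 at PC=0 (depth now 2)
Event 9 (EXEC): [IRQ1] PC=0: INC 4 -> ACC=14
Event 10 (EXEC): [IRQ1] PC=1: INC 4 -> ACC=18
Event 11 (EXEC): [IRQ1] PC=2: DEC 1 -> ACC=17
Event 12 (EXEC): [IRQ1] PC=3: IRET -> resume IRQ1 at PC=2 (depth now 1)
Event 13 (EXEC): [IRQ1] PC=2: DEC 1 -> ACC=16
Event 14 (EXEC): [IRQ1] PC=3: IRET -> resume MAIN at PC=1 (depth now 0)
Event 15 (INT 1): INT 1 arrives: push (MAIN, PC=1), enter IRQ1 at PC=0 (depth now 1)
Event 16 (EXEC): [IRQ1] PC=0: INC 4 -> ACC=20
Event 17 (INT 1): INT 1 arrives: push (IRQ1, PC=1), enter IRQ1 at PC=0 (depth now 2)
Event 18 (EXEC): [IRQ1] PC=0: INC 4 -> ACC=24
Event 19 (EXEC): [IRQ1] PC=1: INC 4 -> ACC=28
Event 20 (EXEC): [IRQ1] PC=2: DEC 1 -> ACC=27
Event 21 (EXEC): [IRQ1] PC=3: IRET -> resume IRQ1 at PC=1 (depth now 1)
Event 22 (EXEC): [IRQ1] PC=1: INC 4 -> ACC=31
Event 23 (INT 0): INT 0 arrives: push (IRQ1, PC=2), enter IRQ0 at PC=0 (depth now 2)
Event 24 (EXEC): [IRQ0] PC=0: INC 1 -> ACC=32
Event 25 (EXEC): [IRQ0] PC=1: IRET -> resume IRQ1 at PC=2 (depth now 1)
Event 26 (EXEC): [IRQ1] PC=2: DEC 1 -> ACC=31
Event 27 (EXEC): [IRQ1] PC=3: IRET -> resume MAIN at PC=1 (depth now 0)
Event 28 (EXEC): [MAIN] PC=1: INC 2 -> ACC=33
Event 29 (EXEC): [MAIN] PC=2: INC 2 -> ACC=35
Event 30 (EXEC): [MAIN] PC=3: INC 2 -> ACC=37
Event 31 (EXEC): [MAIN] PC=4: DEC 4 -> ACC=33
Event 32 (EXEC): [MAIN] PC=5: HALT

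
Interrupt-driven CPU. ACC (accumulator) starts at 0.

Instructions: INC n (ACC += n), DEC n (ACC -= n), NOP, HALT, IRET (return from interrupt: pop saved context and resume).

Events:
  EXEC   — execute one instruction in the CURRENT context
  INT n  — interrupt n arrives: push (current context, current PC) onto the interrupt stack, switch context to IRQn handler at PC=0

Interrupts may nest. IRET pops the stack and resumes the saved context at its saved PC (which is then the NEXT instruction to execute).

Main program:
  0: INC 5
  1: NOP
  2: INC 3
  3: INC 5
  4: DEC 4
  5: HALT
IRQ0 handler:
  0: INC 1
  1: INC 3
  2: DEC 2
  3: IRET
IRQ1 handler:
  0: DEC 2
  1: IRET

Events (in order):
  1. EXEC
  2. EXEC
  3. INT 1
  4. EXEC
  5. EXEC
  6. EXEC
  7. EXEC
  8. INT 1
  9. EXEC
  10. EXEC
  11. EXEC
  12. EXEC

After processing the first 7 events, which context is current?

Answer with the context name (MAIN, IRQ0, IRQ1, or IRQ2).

Event 1 (EXEC): [MAIN] PC=0: INC 5 -> ACC=5
Event 2 (EXEC): [MAIN] PC=1: NOP
Event 3 (INT 1): INT 1 arrives: push (MAIN, PC=2), enter IRQ1 at PC=0 (depth now 1)
Event 4 (EXEC): [IRQ1] PC=0: DEC 2 -> ACC=3
Event 5 (EXEC): [IRQ1] PC=1: IRET -> resume MAIN at PC=2 (depth now 0)
Event 6 (EXEC): [MAIN] PC=2: INC 3 -> ACC=6
Event 7 (EXEC): [MAIN] PC=3: INC 5 -> ACC=11

Answer: MAIN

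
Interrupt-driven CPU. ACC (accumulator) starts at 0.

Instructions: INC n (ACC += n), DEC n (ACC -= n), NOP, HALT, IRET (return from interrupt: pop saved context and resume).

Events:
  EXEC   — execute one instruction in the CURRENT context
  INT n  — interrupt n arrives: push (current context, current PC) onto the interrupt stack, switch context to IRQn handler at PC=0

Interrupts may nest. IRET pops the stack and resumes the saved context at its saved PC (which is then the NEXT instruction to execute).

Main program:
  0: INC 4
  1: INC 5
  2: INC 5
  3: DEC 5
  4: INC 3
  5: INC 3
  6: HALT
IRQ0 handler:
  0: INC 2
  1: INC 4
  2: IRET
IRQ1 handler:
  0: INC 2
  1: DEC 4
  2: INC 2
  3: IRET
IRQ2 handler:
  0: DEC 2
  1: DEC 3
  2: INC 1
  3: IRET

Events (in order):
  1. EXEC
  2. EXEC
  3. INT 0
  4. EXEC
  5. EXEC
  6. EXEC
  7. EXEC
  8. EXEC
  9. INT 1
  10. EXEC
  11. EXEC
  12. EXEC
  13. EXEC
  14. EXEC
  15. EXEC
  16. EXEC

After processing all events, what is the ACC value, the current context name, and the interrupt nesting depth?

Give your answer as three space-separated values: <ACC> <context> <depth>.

Answer: 21 MAIN 0

Derivation:
Event 1 (EXEC): [MAIN] PC=0: INC 4 -> ACC=4
Event 2 (EXEC): [MAIN] PC=1: INC 5 -> ACC=9
Event 3 (INT 0): INT 0 arrives: push (MAIN, PC=2), enter IRQ0 at PC=0 (depth now 1)
Event 4 (EXEC): [IRQ0] PC=0: INC 2 -> ACC=11
Event 5 (EXEC): [IRQ0] PC=1: INC 4 -> ACC=15
Event 6 (EXEC): [IRQ0] PC=2: IRET -> resume MAIN at PC=2 (depth now 0)
Event 7 (EXEC): [MAIN] PC=2: INC 5 -> ACC=20
Event 8 (EXEC): [MAIN] PC=3: DEC 5 -> ACC=15
Event 9 (INT 1): INT 1 arrives: push (MAIN, PC=4), enter IRQ1 at PC=0 (depth now 1)
Event 10 (EXEC): [IRQ1] PC=0: INC 2 -> ACC=17
Event 11 (EXEC): [IRQ1] PC=1: DEC 4 -> ACC=13
Event 12 (EXEC): [IRQ1] PC=2: INC 2 -> ACC=15
Event 13 (EXEC): [IRQ1] PC=3: IRET -> resume MAIN at PC=4 (depth now 0)
Event 14 (EXEC): [MAIN] PC=4: INC 3 -> ACC=18
Event 15 (EXEC): [MAIN] PC=5: INC 3 -> ACC=21
Event 16 (EXEC): [MAIN] PC=6: HALT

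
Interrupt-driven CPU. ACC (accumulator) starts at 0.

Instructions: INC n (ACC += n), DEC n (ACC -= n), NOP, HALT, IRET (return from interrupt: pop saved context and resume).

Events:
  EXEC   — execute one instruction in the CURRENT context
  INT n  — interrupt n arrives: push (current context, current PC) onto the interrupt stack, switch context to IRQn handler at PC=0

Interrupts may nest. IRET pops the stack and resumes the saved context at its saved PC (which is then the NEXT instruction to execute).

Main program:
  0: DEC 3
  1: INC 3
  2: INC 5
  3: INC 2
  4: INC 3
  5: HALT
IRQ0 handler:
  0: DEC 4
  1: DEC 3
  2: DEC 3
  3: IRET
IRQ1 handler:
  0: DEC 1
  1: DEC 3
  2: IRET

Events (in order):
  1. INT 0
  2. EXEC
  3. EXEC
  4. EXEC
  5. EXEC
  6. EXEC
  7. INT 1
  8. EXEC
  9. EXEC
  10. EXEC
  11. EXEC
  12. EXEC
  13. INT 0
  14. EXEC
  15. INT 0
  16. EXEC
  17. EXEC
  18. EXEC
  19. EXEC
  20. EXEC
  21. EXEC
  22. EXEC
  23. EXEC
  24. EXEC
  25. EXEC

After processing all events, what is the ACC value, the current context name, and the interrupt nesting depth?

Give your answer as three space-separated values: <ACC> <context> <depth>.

Event 1 (INT 0): INT 0 arrives: push (MAIN, PC=0), enter IRQ0 at PC=0 (depth now 1)
Event 2 (EXEC): [IRQ0] PC=0: DEC 4 -> ACC=-4
Event 3 (EXEC): [IRQ0] PC=1: DEC 3 -> ACC=-7
Event 4 (EXEC): [IRQ0] PC=2: DEC 3 -> ACC=-10
Event 5 (EXEC): [IRQ0] PC=3: IRET -> resume MAIN at PC=0 (depth now 0)
Event 6 (EXEC): [MAIN] PC=0: DEC 3 -> ACC=-13
Event 7 (INT 1): INT 1 arrives: push (MAIN, PC=1), enter IRQ1 at PC=0 (depth now 1)
Event 8 (EXEC): [IRQ1] PC=0: DEC 1 -> ACC=-14
Event 9 (EXEC): [IRQ1] PC=1: DEC 3 -> ACC=-17
Event 10 (EXEC): [IRQ1] PC=2: IRET -> resume MAIN at PC=1 (depth now 0)
Event 11 (EXEC): [MAIN] PC=1: INC 3 -> ACC=-14
Event 12 (EXEC): [MAIN] PC=2: INC 5 -> ACC=-9
Event 13 (INT 0): INT 0 arrives: push (MAIN, PC=3), enter IRQ0 at PC=0 (depth now 1)
Event 14 (EXEC): [IRQ0] PC=0: DEC 4 -> ACC=-13
Event 15 (INT 0): INT 0 arrives: push (IRQ0, PC=1), enter IRQ0 at PC=0 (depth now 2)
Event 16 (EXEC): [IRQ0] PC=0: DEC 4 -> ACC=-17
Event 17 (EXEC): [IRQ0] PC=1: DEC 3 -> ACC=-20
Event 18 (EXEC): [IRQ0] PC=2: DEC 3 -> ACC=-23
Event 19 (EXEC): [IRQ0] PC=3: IRET -> resume IRQ0 at PC=1 (depth now 1)
Event 20 (EXEC): [IRQ0] PC=1: DEC 3 -> ACC=-26
Event 21 (EXEC): [IRQ0] PC=2: DEC 3 -> ACC=-29
Event 22 (EXEC): [IRQ0] PC=3: IRET -> resume MAIN at PC=3 (depth now 0)
Event 23 (EXEC): [MAIN] PC=3: INC 2 -> ACC=-27
Event 24 (EXEC): [MAIN] PC=4: INC 3 -> ACC=-24
Event 25 (EXEC): [MAIN] PC=5: HALT

Answer: -24 MAIN 0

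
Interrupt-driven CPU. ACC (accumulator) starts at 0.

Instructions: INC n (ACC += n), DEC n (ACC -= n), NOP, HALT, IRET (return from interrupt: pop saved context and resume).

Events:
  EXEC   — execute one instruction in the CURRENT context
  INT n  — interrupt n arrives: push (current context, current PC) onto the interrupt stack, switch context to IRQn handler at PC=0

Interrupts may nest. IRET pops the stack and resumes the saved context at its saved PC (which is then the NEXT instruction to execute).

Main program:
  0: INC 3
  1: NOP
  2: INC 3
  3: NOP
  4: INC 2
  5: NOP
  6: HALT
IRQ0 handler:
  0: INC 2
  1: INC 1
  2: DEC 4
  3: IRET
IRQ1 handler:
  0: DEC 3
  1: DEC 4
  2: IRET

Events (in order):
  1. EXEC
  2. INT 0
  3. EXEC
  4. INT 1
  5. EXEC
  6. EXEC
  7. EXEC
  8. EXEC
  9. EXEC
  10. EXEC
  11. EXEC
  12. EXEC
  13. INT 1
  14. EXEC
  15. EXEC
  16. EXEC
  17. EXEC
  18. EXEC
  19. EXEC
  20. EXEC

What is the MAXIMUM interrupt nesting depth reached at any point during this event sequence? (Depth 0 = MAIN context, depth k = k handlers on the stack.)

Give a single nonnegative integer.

Answer: 2

Derivation:
Event 1 (EXEC): [MAIN] PC=0: INC 3 -> ACC=3 [depth=0]
Event 2 (INT 0): INT 0 arrives: push (MAIN, PC=1), enter IRQ0 at PC=0 (depth now 1) [depth=1]
Event 3 (EXEC): [IRQ0] PC=0: INC 2 -> ACC=5 [depth=1]
Event 4 (INT 1): INT 1 arrives: push (IRQ0, PC=1), enter IRQ1 at PC=0 (depth now 2) [depth=2]
Event 5 (EXEC): [IRQ1] PC=0: DEC 3 -> ACC=2 [depth=2]
Event 6 (EXEC): [IRQ1] PC=1: DEC 4 -> ACC=-2 [depth=2]
Event 7 (EXEC): [IRQ1] PC=2: IRET -> resume IRQ0 at PC=1 (depth now 1) [depth=1]
Event 8 (EXEC): [IRQ0] PC=1: INC 1 -> ACC=-1 [depth=1]
Event 9 (EXEC): [IRQ0] PC=2: DEC 4 -> ACC=-5 [depth=1]
Event 10 (EXEC): [IRQ0] PC=3: IRET -> resume MAIN at PC=1 (depth now 0) [depth=0]
Event 11 (EXEC): [MAIN] PC=1: NOP [depth=0]
Event 12 (EXEC): [MAIN] PC=2: INC 3 -> ACC=-2 [depth=0]
Event 13 (INT 1): INT 1 arrives: push (MAIN, PC=3), enter IRQ1 at PC=0 (depth now 1) [depth=1]
Event 14 (EXEC): [IRQ1] PC=0: DEC 3 -> ACC=-5 [depth=1]
Event 15 (EXEC): [IRQ1] PC=1: DEC 4 -> ACC=-9 [depth=1]
Event 16 (EXEC): [IRQ1] PC=2: IRET -> resume MAIN at PC=3 (depth now 0) [depth=0]
Event 17 (EXEC): [MAIN] PC=3: NOP [depth=0]
Event 18 (EXEC): [MAIN] PC=4: INC 2 -> ACC=-7 [depth=0]
Event 19 (EXEC): [MAIN] PC=5: NOP [depth=0]
Event 20 (EXEC): [MAIN] PC=6: HALT [depth=0]
Max depth observed: 2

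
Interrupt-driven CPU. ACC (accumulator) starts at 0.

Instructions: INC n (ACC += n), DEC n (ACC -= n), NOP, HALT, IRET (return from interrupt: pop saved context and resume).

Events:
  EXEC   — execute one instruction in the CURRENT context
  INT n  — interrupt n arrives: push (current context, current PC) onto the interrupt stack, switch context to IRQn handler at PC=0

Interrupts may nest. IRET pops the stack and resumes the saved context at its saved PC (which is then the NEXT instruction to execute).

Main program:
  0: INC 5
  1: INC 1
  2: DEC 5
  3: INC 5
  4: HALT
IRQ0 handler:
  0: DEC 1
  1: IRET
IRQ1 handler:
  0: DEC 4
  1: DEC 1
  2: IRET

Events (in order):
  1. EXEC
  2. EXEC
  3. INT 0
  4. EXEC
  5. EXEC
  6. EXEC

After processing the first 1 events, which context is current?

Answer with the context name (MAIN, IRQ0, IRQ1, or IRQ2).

Event 1 (EXEC): [MAIN] PC=0: INC 5 -> ACC=5

Answer: MAIN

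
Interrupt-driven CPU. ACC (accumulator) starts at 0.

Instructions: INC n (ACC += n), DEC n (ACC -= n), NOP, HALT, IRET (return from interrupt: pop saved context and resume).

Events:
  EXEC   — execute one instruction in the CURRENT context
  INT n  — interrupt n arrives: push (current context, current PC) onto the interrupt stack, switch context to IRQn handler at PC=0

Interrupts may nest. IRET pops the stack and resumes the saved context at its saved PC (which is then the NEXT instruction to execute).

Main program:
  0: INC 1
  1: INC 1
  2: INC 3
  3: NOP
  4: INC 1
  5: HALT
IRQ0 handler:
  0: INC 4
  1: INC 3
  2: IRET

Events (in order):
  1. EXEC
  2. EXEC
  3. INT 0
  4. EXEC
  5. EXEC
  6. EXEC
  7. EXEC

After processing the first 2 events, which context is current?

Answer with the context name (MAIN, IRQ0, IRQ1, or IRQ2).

Answer: MAIN

Derivation:
Event 1 (EXEC): [MAIN] PC=0: INC 1 -> ACC=1
Event 2 (EXEC): [MAIN] PC=1: INC 1 -> ACC=2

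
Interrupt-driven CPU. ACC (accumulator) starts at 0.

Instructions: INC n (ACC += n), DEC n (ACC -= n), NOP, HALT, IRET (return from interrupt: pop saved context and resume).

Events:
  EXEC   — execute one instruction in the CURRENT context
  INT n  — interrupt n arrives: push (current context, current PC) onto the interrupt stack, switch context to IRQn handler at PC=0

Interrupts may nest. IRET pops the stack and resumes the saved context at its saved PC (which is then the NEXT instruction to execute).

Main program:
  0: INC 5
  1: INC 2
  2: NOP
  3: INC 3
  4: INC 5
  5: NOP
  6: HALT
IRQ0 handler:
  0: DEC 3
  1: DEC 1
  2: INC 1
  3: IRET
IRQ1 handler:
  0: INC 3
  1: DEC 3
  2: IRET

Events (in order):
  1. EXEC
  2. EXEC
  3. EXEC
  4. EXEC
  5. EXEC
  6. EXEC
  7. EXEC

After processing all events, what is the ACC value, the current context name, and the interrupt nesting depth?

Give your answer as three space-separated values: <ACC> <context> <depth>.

Event 1 (EXEC): [MAIN] PC=0: INC 5 -> ACC=5
Event 2 (EXEC): [MAIN] PC=1: INC 2 -> ACC=7
Event 3 (EXEC): [MAIN] PC=2: NOP
Event 4 (EXEC): [MAIN] PC=3: INC 3 -> ACC=10
Event 5 (EXEC): [MAIN] PC=4: INC 5 -> ACC=15
Event 6 (EXEC): [MAIN] PC=5: NOP
Event 7 (EXEC): [MAIN] PC=6: HALT

Answer: 15 MAIN 0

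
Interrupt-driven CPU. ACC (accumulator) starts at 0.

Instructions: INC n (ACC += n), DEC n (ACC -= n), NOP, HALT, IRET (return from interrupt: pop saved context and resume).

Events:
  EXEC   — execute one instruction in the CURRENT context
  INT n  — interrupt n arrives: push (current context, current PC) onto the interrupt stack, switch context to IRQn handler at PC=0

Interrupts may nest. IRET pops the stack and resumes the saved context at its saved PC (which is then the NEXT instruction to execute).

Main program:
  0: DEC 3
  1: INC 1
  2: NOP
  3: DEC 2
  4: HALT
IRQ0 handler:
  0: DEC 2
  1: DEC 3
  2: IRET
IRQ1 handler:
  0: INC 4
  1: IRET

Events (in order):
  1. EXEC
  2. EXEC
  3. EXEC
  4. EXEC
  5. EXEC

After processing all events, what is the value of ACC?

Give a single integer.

Answer: -4

Derivation:
Event 1 (EXEC): [MAIN] PC=0: DEC 3 -> ACC=-3
Event 2 (EXEC): [MAIN] PC=1: INC 1 -> ACC=-2
Event 3 (EXEC): [MAIN] PC=2: NOP
Event 4 (EXEC): [MAIN] PC=3: DEC 2 -> ACC=-4
Event 5 (EXEC): [MAIN] PC=4: HALT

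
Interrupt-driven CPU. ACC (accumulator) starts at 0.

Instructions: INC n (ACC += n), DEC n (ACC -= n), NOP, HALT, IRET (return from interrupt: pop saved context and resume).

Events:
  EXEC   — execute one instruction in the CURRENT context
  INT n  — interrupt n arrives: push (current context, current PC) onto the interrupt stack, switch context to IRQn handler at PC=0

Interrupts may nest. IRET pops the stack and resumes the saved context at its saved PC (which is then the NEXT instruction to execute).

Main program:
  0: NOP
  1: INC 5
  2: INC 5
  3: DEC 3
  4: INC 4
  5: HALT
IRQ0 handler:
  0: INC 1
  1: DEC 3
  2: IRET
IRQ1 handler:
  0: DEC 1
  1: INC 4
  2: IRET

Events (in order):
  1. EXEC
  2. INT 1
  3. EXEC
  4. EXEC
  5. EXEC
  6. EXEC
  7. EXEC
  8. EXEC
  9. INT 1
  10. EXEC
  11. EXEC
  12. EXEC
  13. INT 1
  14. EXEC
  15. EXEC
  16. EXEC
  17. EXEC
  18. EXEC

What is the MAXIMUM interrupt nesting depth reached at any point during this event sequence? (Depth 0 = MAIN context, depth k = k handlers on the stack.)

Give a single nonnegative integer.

Answer: 1

Derivation:
Event 1 (EXEC): [MAIN] PC=0: NOP [depth=0]
Event 2 (INT 1): INT 1 arrives: push (MAIN, PC=1), enter IRQ1 at PC=0 (depth now 1) [depth=1]
Event 3 (EXEC): [IRQ1] PC=0: DEC 1 -> ACC=-1 [depth=1]
Event 4 (EXEC): [IRQ1] PC=1: INC 4 -> ACC=3 [depth=1]
Event 5 (EXEC): [IRQ1] PC=2: IRET -> resume MAIN at PC=1 (depth now 0) [depth=0]
Event 6 (EXEC): [MAIN] PC=1: INC 5 -> ACC=8 [depth=0]
Event 7 (EXEC): [MAIN] PC=2: INC 5 -> ACC=13 [depth=0]
Event 8 (EXEC): [MAIN] PC=3: DEC 3 -> ACC=10 [depth=0]
Event 9 (INT 1): INT 1 arrives: push (MAIN, PC=4), enter IRQ1 at PC=0 (depth now 1) [depth=1]
Event 10 (EXEC): [IRQ1] PC=0: DEC 1 -> ACC=9 [depth=1]
Event 11 (EXEC): [IRQ1] PC=1: INC 4 -> ACC=13 [depth=1]
Event 12 (EXEC): [IRQ1] PC=2: IRET -> resume MAIN at PC=4 (depth now 0) [depth=0]
Event 13 (INT 1): INT 1 arrives: push (MAIN, PC=4), enter IRQ1 at PC=0 (depth now 1) [depth=1]
Event 14 (EXEC): [IRQ1] PC=0: DEC 1 -> ACC=12 [depth=1]
Event 15 (EXEC): [IRQ1] PC=1: INC 4 -> ACC=16 [depth=1]
Event 16 (EXEC): [IRQ1] PC=2: IRET -> resume MAIN at PC=4 (depth now 0) [depth=0]
Event 17 (EXEC): [MAIN] PC=4: INC 4 -> ACC=20 [depth=0]
Event 18 (EXEC): [MAIN] PC=5: HALT [depth=0]
Max depth observed: 1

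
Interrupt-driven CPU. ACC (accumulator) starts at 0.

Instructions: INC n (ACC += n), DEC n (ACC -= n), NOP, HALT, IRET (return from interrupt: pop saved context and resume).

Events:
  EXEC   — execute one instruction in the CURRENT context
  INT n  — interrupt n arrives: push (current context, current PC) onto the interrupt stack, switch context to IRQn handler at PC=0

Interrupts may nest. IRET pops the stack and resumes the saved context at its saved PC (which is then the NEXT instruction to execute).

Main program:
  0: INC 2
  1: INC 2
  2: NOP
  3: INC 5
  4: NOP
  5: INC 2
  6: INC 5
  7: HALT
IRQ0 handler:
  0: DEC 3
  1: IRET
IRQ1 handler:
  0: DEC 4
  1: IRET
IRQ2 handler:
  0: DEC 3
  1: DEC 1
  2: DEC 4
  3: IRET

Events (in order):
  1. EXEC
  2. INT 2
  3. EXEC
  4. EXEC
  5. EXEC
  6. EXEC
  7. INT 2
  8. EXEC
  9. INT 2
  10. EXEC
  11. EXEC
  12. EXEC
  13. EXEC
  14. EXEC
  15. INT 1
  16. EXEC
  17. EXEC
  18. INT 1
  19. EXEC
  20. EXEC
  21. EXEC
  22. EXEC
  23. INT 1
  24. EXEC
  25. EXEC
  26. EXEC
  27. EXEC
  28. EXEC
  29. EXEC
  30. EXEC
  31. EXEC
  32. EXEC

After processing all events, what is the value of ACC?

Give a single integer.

Event 1 (EXEC): [MAIN] PC=0: INC 2 -> ACC=2
Event 2 (INT 2): INT 2 arrives: push (MAIN, PC=1), enter IRQ2 at PC=0 (depth now 1)
Event 3 (EXEC): [IRQ2] PC=0: DEC 3 -> ACC=-1
Event 4 (EXEC): [IRQ2] PC=1: DEC 1 -> ACC=-2
Event 5 (EXEC): [IRQ2] PC=2: DEC 4 -> ACC=-6
Event 6 (EXEC): [IRQ2] PC=3: IRET -> resume MAIN at PC=1 (depth now 0)
Event 7 (INT 2): INT 2 arrives: push (MAIN, PC=1), enter IRQ2 at PC=0 (depth now 1)
Event 8 (EXEC): [IRQ2] PC=0: DEC 3 -> ACC=-9
Event 9 (INT 2): INT 2 arrives: push (IRQ2, PC=1), enter IRQ2 at PC=0 (depth now 2)
Event 10 (EXEC): [IRQ2] PC=0: DEC 3 -> ACC=-12
Event 11 (EXEC): [IRQ2] PC=1: DEC 1 -> ACC=-13
Event 12 (EXEC): [IRQ2] PC=2: DEC 4 -> ACC=-17
Event 13 (EXEC): [IRQ2] PC=3: IRET -> resume IRQ2 at PC=1 (depth now 1)
Event 14 (EXEC): [IRQ2] PC=1: DEC 1 -> ACC=-18
Event 15 (INT 1): INT 1 arrives: push (IRQ2, PC=2), enter IRQ1 at PC=0 (depth now 2)
Event 16 (EXEC): [IRQ1] PC=0: DEC 4 -> ACC=-22
Event 17 (EXEC): [IRQ1] PC=1: IRET -> resume IRQ2 at PC=2 (depth now 1)
Event 18 (INT 1): INT 1 arrives: push (IRQ2, PC=2), enter IRQ1 at PC=0 (depth now 2)
Event 19 (EXEC): [IRQ1] PC=0: DEC 4 -> ACC=-26
Event 20 (EXEC): [IRQ1] PC=1: IRET -> resume IRQ2 at PC=2 (depth now 1)
Event 21 (EXEC): [IRQ2] PC=2: DEC 4 -> ACC=-30
Event 22 (EXEC): [IRQ2] PC=3: IRET -> resume MAIN at PC=1 (depth now 0)
Event 23 (INT 1): INT 1 arrives: push (MAIN, PC=1), enter IRQ1 at PC=0 (depth now 1)
Event 24 (EXEC): [IRQ1] PC=0: DEC 4 -> ACC=-34
Event 25 (EXEC): [IRQ1] PC=1: IRET -> resume MAIN at PC=1 (depth now 0)
Event 26 (EXEC): [MAIN] PC=1: INC 2 -> ACC=-32
Event 27 (EXEC): [MAIN] PC=2: NOP
Event 28 (EXEC): [MAIN] PC=3: INC 5 -> ACC=-27
Event 29 (EXEC): [MAIN] PC=4: NOP
Event 30 (EXEC): [MAIN] PC=5: INC 2 -> ACC=-25
Event 31 (EXEC): [MAIN] PC=6: INC 5 -> ACC=-20
Event 32 (EXEC): [MAIN] PC=7: HALT

Answer: -20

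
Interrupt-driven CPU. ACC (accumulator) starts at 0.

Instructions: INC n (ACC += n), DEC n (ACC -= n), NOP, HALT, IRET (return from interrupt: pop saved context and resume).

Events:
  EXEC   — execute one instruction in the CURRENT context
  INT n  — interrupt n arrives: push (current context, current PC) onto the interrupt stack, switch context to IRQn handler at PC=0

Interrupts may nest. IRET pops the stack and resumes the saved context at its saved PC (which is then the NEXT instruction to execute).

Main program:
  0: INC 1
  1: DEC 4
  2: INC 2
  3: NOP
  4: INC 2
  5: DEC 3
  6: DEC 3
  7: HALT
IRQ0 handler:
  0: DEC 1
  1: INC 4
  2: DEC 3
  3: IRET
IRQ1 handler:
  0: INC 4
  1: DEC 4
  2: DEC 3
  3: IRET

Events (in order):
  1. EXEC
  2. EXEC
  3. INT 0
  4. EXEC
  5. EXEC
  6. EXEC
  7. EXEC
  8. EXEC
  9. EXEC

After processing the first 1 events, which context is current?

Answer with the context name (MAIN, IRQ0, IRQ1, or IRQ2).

Event 1 (EXEC): [MAIN] PC=0: INC 1 -> ACC=1

Answer: MAIN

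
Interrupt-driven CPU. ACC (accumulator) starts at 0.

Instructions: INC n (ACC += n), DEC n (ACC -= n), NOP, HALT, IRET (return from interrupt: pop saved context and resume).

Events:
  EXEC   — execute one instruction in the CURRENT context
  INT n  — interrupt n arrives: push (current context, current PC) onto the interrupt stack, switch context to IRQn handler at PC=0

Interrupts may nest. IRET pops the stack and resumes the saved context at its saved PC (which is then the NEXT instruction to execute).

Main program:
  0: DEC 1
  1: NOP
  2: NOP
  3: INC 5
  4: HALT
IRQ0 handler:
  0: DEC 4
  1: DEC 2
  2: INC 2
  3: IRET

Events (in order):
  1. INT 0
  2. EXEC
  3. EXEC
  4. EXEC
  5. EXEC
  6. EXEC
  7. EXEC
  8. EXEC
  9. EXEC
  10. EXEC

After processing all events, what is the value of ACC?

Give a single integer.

Event 1 (INT 0): INT 0 arrives: push (MAIN, PC=0), enter IRQ0 at PC=0 (depth now 1)
Event 2 (EXEC): [IRQ0] PC=0: DEC 4 -> ACC=-4
Event 3 (EXEC): [IRQ0] PC=1: DEC 2 -> ACC=-6
Event 4 (EXEC): [IRQ0] PC=2: INC 2 -> ACC=-4
Event 5 (EXEC): [IRQ0] PC=3: IRET -> resume MAIN at PC=0 (depth now 0)
Event 6 (EXEC): [MAIN] PC=0: DEC 1 -> ACC=-5
Event 7 (EXEC): [MAIN] PC=1: NOP
Event 8 (EXEC): [MAIN] PC=2: NOP
Event 9 (EXEC): [MAIN] PC=3: INC 5 -> ACC=0
Event 10 (EXEC): [MAIN] PC=4: HALT

Answer: 0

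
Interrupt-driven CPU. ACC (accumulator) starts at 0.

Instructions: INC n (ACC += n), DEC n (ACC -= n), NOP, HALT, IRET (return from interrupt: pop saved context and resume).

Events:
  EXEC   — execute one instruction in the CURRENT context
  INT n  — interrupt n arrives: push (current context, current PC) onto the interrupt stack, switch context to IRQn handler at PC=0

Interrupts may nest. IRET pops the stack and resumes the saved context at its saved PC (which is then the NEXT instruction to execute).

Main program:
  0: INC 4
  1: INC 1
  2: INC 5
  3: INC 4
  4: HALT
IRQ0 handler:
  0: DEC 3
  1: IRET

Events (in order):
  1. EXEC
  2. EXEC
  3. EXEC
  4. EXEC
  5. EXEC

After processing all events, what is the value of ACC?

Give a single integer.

Event 1 (EXEC): [MAIN] PC=0: INC 4 -> ACC=4
Event 2 (EXEC): [MAIN] PC=1: INC 1 -> ACC=5
Event 3 (EXEC): [MAIN] PC=2: INC 5 -> ACC=10
Event 4 (EXEC): [MAIN] PC=3: INC 4 -> ACC=14
Event 5 (EXEC): [MAIN] PC=4: HALT

Answer: 14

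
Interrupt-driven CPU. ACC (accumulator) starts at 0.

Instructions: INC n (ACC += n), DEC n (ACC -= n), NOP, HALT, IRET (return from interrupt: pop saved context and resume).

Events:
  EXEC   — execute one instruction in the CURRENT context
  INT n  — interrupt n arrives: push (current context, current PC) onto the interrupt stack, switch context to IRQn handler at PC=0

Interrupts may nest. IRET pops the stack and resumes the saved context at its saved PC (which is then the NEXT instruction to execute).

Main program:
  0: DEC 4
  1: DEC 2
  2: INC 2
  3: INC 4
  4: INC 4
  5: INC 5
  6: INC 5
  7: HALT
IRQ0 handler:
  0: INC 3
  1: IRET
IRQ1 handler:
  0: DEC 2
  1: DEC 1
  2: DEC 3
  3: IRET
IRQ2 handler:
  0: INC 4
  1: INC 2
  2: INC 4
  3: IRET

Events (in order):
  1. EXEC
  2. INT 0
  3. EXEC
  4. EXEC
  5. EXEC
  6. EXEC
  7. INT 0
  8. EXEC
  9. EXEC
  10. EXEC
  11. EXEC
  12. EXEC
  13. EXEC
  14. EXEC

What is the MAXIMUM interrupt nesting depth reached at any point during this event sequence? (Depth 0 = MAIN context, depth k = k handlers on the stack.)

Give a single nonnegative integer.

Answer: 1

Derivation:
Event 1 (EXEC): [MAIN] PC=0: DEC 4 -> ACC=-4 [depth=0]
Event 2 (INT 0): INT 0 arrives: push (MAIN, PC=1), enter IRQ0 at PC=0 (depth now 1) [depth=1]
Event 3 (EXEC): [IRQ0] PC=0: INC 3 -> ACC=-1 [depth=1]
Event 4 (EXEC): [IRQ0] PC=1: IRET -> resume MAIN at PC=1 (depth now 0) [depth=0]
Event 5 (EXEC): [MAIN] PC=1: DEC 2 -> ACC=-3 [depth=0]
Event 6 (EXEC): [MAIN] PC=2: INC 2 -> ACC=-1 [depth=0]
Event 7 (INT 0): INT 0 arrives: push (MAIN, PC=3), enter IRQ0 at PC=0 (depth now 1) [depth=1]
Event 8 (EXEC): [IRQ0] PC=0: INC 3 -> ACC=2 [depth=1]
Event 9 (EXEC): [IRQ0] PC=1: IRET -> resume MAIN at PC=3 (depth now 0) [depth=0]
Event 10 (EXEC): [MAIN] PC=3: INC 4 -> ACC=6 [depth=0]
Event 11 (EXEC): [MAIN] PC=4: INC 4 -> ACC=10 [depth=0]
Event 12 (EXEC): [MAIN] PC=5: INC 5 -> ACC=15 [depth=0]
Event 13 (EXEC): [MAIN] PC=6: INC 5 -> ACC=20 [depth=0]
Event 14 (EXEC): [MAIN] PC=7: HALT [depth=0]
Max depth observed: 1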